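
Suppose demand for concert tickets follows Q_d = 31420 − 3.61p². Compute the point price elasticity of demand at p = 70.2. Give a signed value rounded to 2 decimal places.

-2.61

dQ_d/dp = −2·3.61·p = -506.844. At p = 70.2, Q_d = 13629.7756.
Ed = (dQ_d/dp)·(p/Q_d) = (-506.844) × (70.2/13629.7756) = -2.6104…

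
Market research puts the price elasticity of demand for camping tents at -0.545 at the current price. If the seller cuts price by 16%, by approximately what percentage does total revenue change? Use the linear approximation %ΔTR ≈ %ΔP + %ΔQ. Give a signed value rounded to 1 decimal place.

%ΔQ ≈ Ed × %ΔP = (-0.545) × (-16%) = +8.7200%
%ΔTR ≈ %ΔP + %ΔQ = (-16%) + (+8.7200%) = -7.2800%

-7.3%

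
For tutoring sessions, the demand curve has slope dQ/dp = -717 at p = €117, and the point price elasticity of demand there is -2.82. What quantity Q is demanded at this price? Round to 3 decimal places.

Ed = (dQ/dp)·(p/Q) ⇒ Q = (dQ/dp)·p/Ed = (-717)·117/(-2.82) = 29747.87234…

29747.872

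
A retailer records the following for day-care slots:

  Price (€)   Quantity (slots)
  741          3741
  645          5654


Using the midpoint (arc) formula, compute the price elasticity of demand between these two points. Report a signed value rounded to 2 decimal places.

%ΔQ = (5654 − 3741) / [(3741 + 5654)/2] = 1913/4697.5 = 0.407237…
%ΔP = (645 − 741) / [(741 + 645)/2] = -96/693 = -0.138528…
Arc Ed = %ΔQ / %ΔP = (1913/4697.5) / (-96/693) = -2.9397…

-2.94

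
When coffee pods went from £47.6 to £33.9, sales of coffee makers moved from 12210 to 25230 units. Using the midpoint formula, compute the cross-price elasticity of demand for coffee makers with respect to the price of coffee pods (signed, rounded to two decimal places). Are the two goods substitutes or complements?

%ΔQ_{coffee makers} = (25230 − 12210)/avg = 13020/18720 = 0.695512…
%ΔP_{coffee pods} = (33.9 − 47.6)/avg = -13.7/40.75 = -0.336196…
E_cross = (13020/18720) / (-13.7/40.75) = -2.0687…
E_cross < 0 ⇒ the goods are complements.

-2.07; complements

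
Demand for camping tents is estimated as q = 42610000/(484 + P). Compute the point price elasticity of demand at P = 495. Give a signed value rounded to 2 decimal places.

dq/dP = −42610000/(484 + P)² = -44.4576. At P = 495, q = 43524.
Ed = (dq/dP)·(P/q) = (-44.4576) × (495/43524) = -0.5056…

-0.51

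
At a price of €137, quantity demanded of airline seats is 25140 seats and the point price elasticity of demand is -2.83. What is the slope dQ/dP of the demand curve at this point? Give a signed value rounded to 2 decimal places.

Ed = (dQ/dP)·(P/Q) ⇒ dQ/dP = Ed·Q/P = (-2.83)·25140/137 = -519.3153…

-519.32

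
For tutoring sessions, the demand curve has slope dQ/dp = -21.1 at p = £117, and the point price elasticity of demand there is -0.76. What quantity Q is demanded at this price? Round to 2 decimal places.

Ed = (dQ/dp)·(p/Q) ⇒ Q = (dQ/dp)·p/Ed = (-21.1)·117/(-0.76) = 3248.2894…

3248.29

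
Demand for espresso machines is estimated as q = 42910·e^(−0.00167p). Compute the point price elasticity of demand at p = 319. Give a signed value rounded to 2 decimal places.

dq/dp = −0.00167·q = -42.0643. At p = 319, q = 25188.2.
Ed = (dq/dp)·(p/q) = (-42.0643) × (319/25188.2) = -0.5327…

-0.53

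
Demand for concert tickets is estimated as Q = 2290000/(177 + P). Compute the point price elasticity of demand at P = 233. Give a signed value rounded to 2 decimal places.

dQ/dP = −2290000/(177 + P)² = -13.6228. At P = 233, Q = 5585.37.
Ed = (dQ/dP)·(P/Q) = (-13.6228) × (233/5585.37) = -0.5682…

-0.57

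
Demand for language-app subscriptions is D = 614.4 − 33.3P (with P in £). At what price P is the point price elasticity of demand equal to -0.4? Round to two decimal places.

5.27

Ed = −33.3P/(614.4 − 33.3P). Set this equal to -0.4:
33.3P = 0.4·(614.4 − 33.3P) ⇒ 33.3P(1 + 0.4) = 0.4·614.4
P = 0.4·614.4 / (33.3·1.4) = 5.2715…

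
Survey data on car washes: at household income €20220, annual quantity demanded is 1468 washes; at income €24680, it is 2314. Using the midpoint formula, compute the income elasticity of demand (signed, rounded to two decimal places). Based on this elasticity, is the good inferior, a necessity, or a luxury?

%ΔQ = (2314 − 1468)/[( 1468 + 2314)/2] = 846/1891 = 0.447382…
%ΔIncome = (24680 − 20220)/[( 20220 + 24680)/2] = 4460/22450 = 0.198663…
E_income = (846/1891) / (4460/22450) = 2.2519…
E_income > 1 ⇒ normal good, luxury.

2.25; luxury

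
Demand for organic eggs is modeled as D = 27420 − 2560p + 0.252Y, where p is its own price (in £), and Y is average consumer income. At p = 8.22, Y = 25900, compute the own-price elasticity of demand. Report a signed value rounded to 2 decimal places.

At the given values, D = 27420 − 2560(8.22) + 0.252(25900) = 12903.6.
∂D/∂p = −2560.
E = (-2560) × (8.22/12903.6) = -1.6308…

-1.63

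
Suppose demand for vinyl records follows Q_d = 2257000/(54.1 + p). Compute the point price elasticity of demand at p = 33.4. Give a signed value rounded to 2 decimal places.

dQ_d/dp = −2257000/(54.1 + p)² = -294.792. At p = 33.4, Q_d = 25794.3.
Ed = (dQ_d/dp)·(p/Q_d) = (-294.792) × (33.4/25794.3) = -0.3817…

-0.38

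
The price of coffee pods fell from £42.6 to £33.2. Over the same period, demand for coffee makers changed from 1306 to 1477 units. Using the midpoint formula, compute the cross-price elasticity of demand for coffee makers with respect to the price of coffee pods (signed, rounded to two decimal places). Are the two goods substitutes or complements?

%ΔQ_{coffee makers} = (1477 − 1306)/avg = 171/1391.5 = 0.122888…
%ΔP_{coffee pods} = (33.2 − 42.6)/avg = -9.4/37.9 = -0.248021…
E_cross = (171/1391.5) / (-9.4/37.9) = -0.4954…
E_cross < 0 ⇒ the goods are complements.

-0.50; complements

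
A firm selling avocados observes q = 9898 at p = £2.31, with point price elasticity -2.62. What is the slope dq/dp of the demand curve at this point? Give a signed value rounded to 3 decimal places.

-11226.303

Ed = (dq/dp)·(p/q) ⇒ dq/dp = Ed·q/p = (-2.62)·9898/2.31 = -11226.30303…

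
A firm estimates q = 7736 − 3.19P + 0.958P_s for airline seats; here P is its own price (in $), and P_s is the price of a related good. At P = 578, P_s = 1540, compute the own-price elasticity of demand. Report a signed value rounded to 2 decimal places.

-0.25

At the given values, q = 7736 − 3.19(578) + 0.958(1540) = 7367.5.
∂q/∂P = −3.19.
E = (-3.19) × (578/7367.5) = -0.2502…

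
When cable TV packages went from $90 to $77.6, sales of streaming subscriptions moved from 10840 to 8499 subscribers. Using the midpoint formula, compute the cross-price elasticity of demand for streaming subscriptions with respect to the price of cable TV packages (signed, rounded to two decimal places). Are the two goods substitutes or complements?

%ΔQ_{streaming subscriptions} = (8499 − 10840)/avg = -2341/9669.5 = -0.242101…
%ΔP_{cable TV packages} = (77.6 − 90)/avg = -12.4/83.8 = -0.147971…
E_cross = (-2341/9669.5) / (-12.4/83.8) = 1.6361…
E_cross > 0 ⇒ the goods are substitutes.

1.64; substitutes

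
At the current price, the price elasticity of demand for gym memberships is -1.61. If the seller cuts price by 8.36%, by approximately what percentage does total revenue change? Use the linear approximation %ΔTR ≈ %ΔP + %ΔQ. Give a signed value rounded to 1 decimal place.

%ΔQ ≈ Ed × %ΔP = (-1.61) × (-8.36%) = +13.4596%
%ΔTR ≈ %ΔP + %ΔQ = (-8.36%) + (+13.4596%) = +5.0996%

+5.1%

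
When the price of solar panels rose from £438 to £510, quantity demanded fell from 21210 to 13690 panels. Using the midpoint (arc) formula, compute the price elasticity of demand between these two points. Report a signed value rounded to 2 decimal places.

%ΔQ = (13690 − 21210) / [(21210 + 13690)/2] = -7520/17450 = -0.430945…
%ΔP = (510 − 438) / [(438 + 510)/2] = 72/474 = 0.151898…
Arc Ed = %ΔQ / %ΔP = (-7520/17450) / (72/474) = -2.8370…

-2.84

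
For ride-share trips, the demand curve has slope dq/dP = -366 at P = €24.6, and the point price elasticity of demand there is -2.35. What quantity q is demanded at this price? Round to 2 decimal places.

3831.32

Ed = (dq/dP)·(P/q) ⇒ q = (dq/dP)·P/Ed = (-366)·24.6/(-2.35) = 3831.3191…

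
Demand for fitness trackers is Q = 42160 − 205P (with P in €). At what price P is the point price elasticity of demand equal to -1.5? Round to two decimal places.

123.40

Ed = −205P/(42160 − 205P). Set this equal to -1.5:
205P = 1.5·(42160 − 205P) ⇒ 205P(1 + 1.5) = 1.5·42160
P = 1.5·42160 / (205·2.5) = 123.3951…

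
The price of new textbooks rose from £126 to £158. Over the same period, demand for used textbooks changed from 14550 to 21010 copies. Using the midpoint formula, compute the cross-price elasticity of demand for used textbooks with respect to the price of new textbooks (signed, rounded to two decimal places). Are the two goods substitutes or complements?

1.61; substitutes

%ΔQ_{used textbooks} = (21010 − 14550)/avg = 6460/17780 = 0.363329…
%ΔP_{new textbooks} = (158 − 126)/avg = 32/142 = 0.225352…
E_cross = (6460/17780) / (32/142) = 1.6122…
E_cross > 0 ⇒ the goods are substitutes.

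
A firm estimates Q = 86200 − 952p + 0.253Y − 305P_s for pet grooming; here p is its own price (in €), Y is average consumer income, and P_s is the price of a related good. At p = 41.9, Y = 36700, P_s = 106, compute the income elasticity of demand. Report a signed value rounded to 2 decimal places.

At the given values, Q = 86200 − 952(41.9) + 0.253(36700) − 305(106) = 23266.3.
∂Q/∂Y = 0.253.
E = (0.253) × (36700/23266.3) = 0.3990…

0.40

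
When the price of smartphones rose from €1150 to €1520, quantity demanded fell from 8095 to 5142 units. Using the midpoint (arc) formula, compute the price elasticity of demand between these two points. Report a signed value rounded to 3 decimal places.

-1.610

%ΔQ = (5142 − 8095) / [(8095 + 5142)/2] = -2953/6618.5 = -0.446173…
%ΔP = (1520 − 1150) / [(1150 + 1520)/2] = 370/1335 = 0.277153…
Arc Ed = %ΔQ / %ΔP = (-2953/6618.5) / (370/1335) = -1.60984…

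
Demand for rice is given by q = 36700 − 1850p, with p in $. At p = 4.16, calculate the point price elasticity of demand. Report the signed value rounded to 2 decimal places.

dq/dp = −1850. At p = 4.16, q = 36700 − 1850(4.16) = 29004.
Ed = (dq/dp)·(p/q) = −1850 × (4.16/29004) = -0.2653…

-0.27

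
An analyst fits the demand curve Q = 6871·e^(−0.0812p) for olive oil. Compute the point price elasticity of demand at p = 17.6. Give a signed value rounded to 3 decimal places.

dQ/dp = −0.0812·Q = -133.634. At p = 17.6, Q = 1645.74.
Ed = (dQ/dp)·(p/Q) = (-133.634) × (17.6/1645.74) = -1.42912

-1.429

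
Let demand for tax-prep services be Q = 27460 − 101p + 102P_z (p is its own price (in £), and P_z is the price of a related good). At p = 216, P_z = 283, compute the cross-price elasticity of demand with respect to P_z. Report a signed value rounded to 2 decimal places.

0.84

At the given values, Q = 27460 − 101(216) + 102(283) = 34510.
∂Q/∂P_z = 102.
E = (102) × (283/34510) = 0.8364…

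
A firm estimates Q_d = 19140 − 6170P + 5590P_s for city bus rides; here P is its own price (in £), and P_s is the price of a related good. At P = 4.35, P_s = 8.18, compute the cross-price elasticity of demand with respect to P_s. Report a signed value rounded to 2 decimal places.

1.20

At the given values, Q_d = 19140 − 6170(4.35) + 5590(8.18) = 38026.7.
∂Q_d/∂P_s = 5590.
E = (5590) × (8.18/38026.7) = 1.2024…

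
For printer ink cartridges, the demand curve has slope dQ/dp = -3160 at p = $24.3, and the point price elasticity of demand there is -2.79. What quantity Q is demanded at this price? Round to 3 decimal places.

Ed = (dQ/dp)·(p/Q) ⇒ Q = (dQ/dp)·p/Ed = (-3160)·24.3/(-2.79) = 27522.58064…

27522.581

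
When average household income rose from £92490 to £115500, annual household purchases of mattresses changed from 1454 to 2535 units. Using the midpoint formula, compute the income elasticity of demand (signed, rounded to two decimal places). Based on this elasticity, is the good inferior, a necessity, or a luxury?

2.45; luxury

%ΔQ = (2535 − 1454)/[( 1454 + 2535)/2] = 1081/1994.5 = 0.541990…
%ΔIncome = (115500 − 92490)/[( 92490 + 115500)/2] = 23010/103995 = 0.221260…
E_income = (1081/1994.5) / (23010/103995) = 2.4495…
E_income > 1 ⇒ normal good, luxury.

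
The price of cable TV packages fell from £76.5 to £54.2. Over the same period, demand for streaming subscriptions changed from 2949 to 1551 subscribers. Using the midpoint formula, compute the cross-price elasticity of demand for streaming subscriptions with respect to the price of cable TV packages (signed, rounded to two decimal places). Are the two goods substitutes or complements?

1.82; substitutes

%ΔQ_{streaming subscriptions} = (1551 − 2949)/avg = -1398/2250 = -0.621333…
%ΔP_{cable TV packages} = (54.2 − 76.5)/avg = -22.3/65.35 = -0.341239…
E_cross = (-1398/2250) / (-22.3/65.35) = 1.8208…
E_cross > 0 ⇒ the goods are substitutes.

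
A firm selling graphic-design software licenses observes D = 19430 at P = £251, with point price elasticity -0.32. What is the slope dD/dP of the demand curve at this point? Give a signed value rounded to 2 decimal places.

-24.77

Ed = (dD/dP)·(P/D) ⇒ dD/dP = Ed·D/P = (-0.32)·19430/251 = -24.7713…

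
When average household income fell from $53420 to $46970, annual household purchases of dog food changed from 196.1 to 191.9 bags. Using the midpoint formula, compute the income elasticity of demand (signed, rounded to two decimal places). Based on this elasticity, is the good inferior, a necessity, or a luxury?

0.17; necessity

%ΔQ = (191.9 − 196.1)/[( 196.1 + 191.9)/2] = -4.2/194 = -0.021649…
%ΔIncome = (46970 − 53420)/[( 53420 + 46970)/2] = -6450/50195 = -0.128498…
E_income = (-4.2/194) / (-6450/50195) = 0.1684…
0 < E_income < 1 ⇒ normal good, necessity.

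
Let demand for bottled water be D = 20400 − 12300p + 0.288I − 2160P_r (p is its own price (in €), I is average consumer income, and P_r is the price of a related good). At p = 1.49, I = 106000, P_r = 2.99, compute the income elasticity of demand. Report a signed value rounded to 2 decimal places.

At the given values, D = 20400 − 12300(1.49) + 0.288(106000) − 2160(2.99) = 26142.6.
∂D/∂I = 0.288.
E = (0.288) × (106000/26142.6) = 1.1677…

1.17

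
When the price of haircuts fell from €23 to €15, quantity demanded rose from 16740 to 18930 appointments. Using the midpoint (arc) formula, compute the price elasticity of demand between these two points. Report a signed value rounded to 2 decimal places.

%ΔQ = (18930 − 16740) / [(16740 + 18930)/2] = 2190/17835 = 0.122792…
%ΔP = (15 − 23) / [(23 + 15)/2] = -8/19 = -0.421052…
Arc Ed = %ΔQ / %ΔP = (2190/17835) / (-8/19) = -0.2916…

-0.29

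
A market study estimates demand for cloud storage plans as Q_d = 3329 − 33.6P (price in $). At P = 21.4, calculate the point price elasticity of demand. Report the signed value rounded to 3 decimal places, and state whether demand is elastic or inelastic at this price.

-0.275; inelastic

dQ_d/dP = −33.6. At P = 21.4, Q_d = 3329 − 33.6(21.4) = 2609.96.
Ed = (dQ_d/dP)·(P/Q_d) = −33.6 × (21.4/2609.96) = -0.27549…
|Ed| = 0.275 < 1, so demand is inelastic.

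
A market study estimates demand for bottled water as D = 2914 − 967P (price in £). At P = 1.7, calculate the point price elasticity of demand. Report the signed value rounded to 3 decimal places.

-1.294

dD/dP = −967. At P = 1.7, D = 2914 − 967(1.7) = 1270.1.
Ed = (dD/dP)·(P/D) = −967 × (1.7/1270.1) = -1.29430…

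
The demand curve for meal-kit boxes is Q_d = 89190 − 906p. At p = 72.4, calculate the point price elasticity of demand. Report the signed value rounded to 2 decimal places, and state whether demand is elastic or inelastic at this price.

-2.78; elastic

dQ_d/dp = −906. At p = 72.4, Q_d = 89190 − 906(72.4) = 23595.6.
Ed = (dQ_d/dp)·(p/Q_d) = −906 × (72.4/23595.6) = -2.7799…
|Ed| = 2.78 > 1, so demand is elastic.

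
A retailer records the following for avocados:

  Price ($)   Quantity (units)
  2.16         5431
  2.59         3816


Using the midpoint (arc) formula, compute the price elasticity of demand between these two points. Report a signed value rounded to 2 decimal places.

%ΔQ = (3816 − 5431) / [(5431 + 3816)/2] = -1615/4623.5 = -0.349302…
%ΔP = (2.59 − 2.16) / [(2.16 + 2.59)/2] = 0.43/2.375 = 0.181052…
Arc Ed = %ΔQ / %ΔP = (-1615/4623.5) / (0.43/2.375) = -1.9292…

-1.93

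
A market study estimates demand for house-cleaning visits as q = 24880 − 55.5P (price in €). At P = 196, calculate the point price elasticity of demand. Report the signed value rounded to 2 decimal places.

dq/dP = −55.5. At P = 196, q = 24880 − 55.5(196) = 14002.
Ed = (dq/dP)·(P/q) = −55.5 × (196/14002) = -0.7768…

-0.78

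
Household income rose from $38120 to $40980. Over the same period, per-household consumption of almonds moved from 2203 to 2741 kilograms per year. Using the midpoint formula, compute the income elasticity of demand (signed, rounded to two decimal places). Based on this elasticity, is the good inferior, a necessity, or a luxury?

3.01; luxury

%ΔQ = (2741 − 2203)/[( 2203 + 2741)/2] = 538/2472 = 0.217637…
%ΔIncome = (40980 − 38120)/[( 38120 + 40980)/2] = 2860/39550 = 0.072313…
E_income = (538/2472) / (2860/39550) = 3.0096…
E_income > 1 ⇒ normal good, luxury.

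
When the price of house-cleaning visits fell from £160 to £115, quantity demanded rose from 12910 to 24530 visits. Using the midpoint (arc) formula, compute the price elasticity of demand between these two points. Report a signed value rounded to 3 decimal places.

%ΔQ = (24530 − 12910) / [(12910 + 24530)/2] = 11620/18720 = 0.620726…
%ΔP = (115 − 160) / [(160 + 115)/2] = -45/137.5 = -0.327272…
Arc Ed = %ΔQ / %ΔP = (11620/18720) / (-45/137.5) = -1.89666…

-1.897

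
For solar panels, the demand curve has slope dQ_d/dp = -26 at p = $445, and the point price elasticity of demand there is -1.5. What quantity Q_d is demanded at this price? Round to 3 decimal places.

Ed = (dQ_d/dp)·(p/Q_d) ⇒ Q_d = (dQ_d/dp)·p/Ed = (-26)·445/(-1.5) = 7713.33333…

7713.333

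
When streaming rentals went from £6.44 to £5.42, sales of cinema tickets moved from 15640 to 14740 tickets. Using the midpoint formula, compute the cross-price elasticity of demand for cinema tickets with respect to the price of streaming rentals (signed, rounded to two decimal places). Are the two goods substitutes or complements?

0.34; substitutes

%ΔQ_{cinema tickets} = (14740 − 15640)/avg = -900/15190 = -0.059249…
%ΔP_{streaming rentals} = (5.42 − 6.44)/avg = -1.02/5.93 = -0.172006…
E_cross = (-900/15190) / (-1.02/5.93) = 0.3444…
E_cross > 0 ⇒ the goods are substitutes.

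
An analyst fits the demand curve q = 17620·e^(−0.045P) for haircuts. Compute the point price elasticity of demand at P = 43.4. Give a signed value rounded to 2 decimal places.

-1.95

dq/dP = −0.045·q = -112.471. At P = 43.4, q = 2499.36.
Ed = (dq/dP)·(P/q) = (-112.471) × (43.4/2499.36) = -1.953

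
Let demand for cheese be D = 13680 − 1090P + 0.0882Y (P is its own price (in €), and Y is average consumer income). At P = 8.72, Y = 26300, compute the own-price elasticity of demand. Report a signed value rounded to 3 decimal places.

-1.463

At the given values, D = 13680 − 1090(8.72) + 0.0882(26300) = 6494.86.
∂D/∂P = −1090.
E = (-1090) × (8.72/6494.86) = -1.46343…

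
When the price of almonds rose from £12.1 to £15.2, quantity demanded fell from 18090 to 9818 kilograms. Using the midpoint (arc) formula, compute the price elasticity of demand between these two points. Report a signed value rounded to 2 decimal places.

%ΔQ = (9818 − 18090) / [(18090 + 9818)/2] = -8272/13954 = -0.592804…
%ΔP = (15.2 − 12.1) / [(12.1 + 15.2)/2] = 3.1/13.65 = 0.227106…
Arc Ed = %ΔQ / %ΔP = (-8272/13954) / (3.1/13.65) = -2.6102…

-2.61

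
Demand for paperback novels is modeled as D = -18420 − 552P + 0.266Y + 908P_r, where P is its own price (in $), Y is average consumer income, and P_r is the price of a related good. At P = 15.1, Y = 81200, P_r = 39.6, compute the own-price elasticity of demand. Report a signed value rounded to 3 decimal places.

At the given values, D = -18420 − 552(15.1) + 0.266(81200) + 908(39.6) = 30800.8.
∂D/∂P = −552.
E = (-552) × (15.1/30800.8) = -0.27061…

-0.271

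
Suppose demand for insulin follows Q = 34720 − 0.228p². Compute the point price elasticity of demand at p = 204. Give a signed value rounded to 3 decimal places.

dQ/dp = −2·0.228·p = -93.024. At p = 204, Q = 25231.552.
Ed = (dQ/dp)·(p/Q) = (-93.024) × (204/25231.552) = -0.75210…

-0.752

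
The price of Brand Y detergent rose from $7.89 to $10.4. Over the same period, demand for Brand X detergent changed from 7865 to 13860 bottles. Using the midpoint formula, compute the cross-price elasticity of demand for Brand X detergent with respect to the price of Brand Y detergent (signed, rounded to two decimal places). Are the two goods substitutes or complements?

%ΔQ_{Brand X detergent} = (13860 − 7865)/avg = 5995/10862.5 = 0.551898…
%ΔP_{Brand Y detergent} = (10.4 − 7.89)/avg = 2.51/9.145 = 0.274466…
E_cross = (5995/10862.5) / (2.51/9.145) = 2.0108…
E_cross > 0 ⇒ the goods are substitutes.

2.01; substitutes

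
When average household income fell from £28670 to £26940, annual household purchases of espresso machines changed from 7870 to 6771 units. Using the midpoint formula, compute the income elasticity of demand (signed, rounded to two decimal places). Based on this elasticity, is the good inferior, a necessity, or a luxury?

%ΔQ = (6771 − 7870)/[( 7870 + 6771)/2] = -1099/7320.5 = -0.150126…
%ΔIncome = (26940 − 28670)/[( 28670 + 26940)/2] = -1730/27805 = -0.062219…
E_income = (-1099/7320.5) / (-1730/27805) = 2.4128…
E_income > 1 ⇒ normal good, luxury.

2.41; luxury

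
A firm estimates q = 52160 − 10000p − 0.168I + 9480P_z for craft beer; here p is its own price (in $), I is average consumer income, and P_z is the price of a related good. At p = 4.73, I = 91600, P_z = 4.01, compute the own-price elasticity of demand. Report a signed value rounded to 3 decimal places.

-1.721

At the given values, q = 52160 − 10000(4.73) − 0.168(91600) + 9480(4.01) = 27486.
∂q/∂p = −10000.
E = (-10000) × (4.73/27486) = -1.72087…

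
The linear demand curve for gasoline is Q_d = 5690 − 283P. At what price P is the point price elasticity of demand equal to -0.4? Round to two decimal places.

5.74

Ed = −283P/(5690 − 283P). Set this equal to -0.4:
283P = 0.4·(5690 − 283P) ⇒ 283P(1 + 0.4) = 0.4·5690
P = 0.4·5690 / (283·1.4) = 5.7445…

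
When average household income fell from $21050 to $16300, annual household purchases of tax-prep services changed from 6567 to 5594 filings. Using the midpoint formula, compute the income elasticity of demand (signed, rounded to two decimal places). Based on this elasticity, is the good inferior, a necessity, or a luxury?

%ΔQ = (5594 − 6567)/[( 6567 + 5594)/2] = -973/6080.5 = -0.160019…
%ΔIncome = (16300 − 21050)/[( 21050 + 16300)/2] = -4750/18675 = -0.254350…
E_income = (-973/6080.5) / (-4750/18675) = 0.6291…
0 < E_income < 1 ⇒ normal good, necessity.

0.63; necessity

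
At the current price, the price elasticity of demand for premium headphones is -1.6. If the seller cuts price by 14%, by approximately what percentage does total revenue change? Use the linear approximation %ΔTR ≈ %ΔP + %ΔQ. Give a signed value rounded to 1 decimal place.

+8.4%

%ΔQ ≈ Ed × %ΔP = (-1.6) × (-14%) = +22.4000%
%ΔTR ≈ %ΔP + %ΔQ = (-14%) + (+22.4000%) = +8.4000%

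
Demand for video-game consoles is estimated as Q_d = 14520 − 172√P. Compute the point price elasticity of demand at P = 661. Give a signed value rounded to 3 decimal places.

dQ_d/dP = −172/(2√P) = -3.34501. At P = 661, Q_d = 10097.9.
Ed = (dQ_d/dP)·(P/Q_d) = (-3.34501) × (661/10097.9) = -0.21896…

-0.219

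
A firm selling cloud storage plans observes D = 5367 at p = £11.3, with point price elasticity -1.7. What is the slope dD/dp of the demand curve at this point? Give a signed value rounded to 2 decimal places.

-807.42

Ed = (dD/dp)·(p/D) ⇒ dD/dp = Ed·D/p = (-1.7)·5367/11.3 = -807.4247…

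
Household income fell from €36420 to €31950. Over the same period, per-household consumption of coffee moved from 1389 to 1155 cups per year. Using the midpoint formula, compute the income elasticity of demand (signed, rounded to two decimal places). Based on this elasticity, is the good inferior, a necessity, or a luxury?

1.41; luxury

%ΔQ = (1155 − 1389)/[( 1389 + 1155)/2] = -234/1272 = -0.183962…
%ΔIncome = (31950 − 36420)/[( 36420 + 31950)/2] = -4470/34185 = -0.130759…
E_income = (-234/1272) / (-4470/34185) = 1.4068…
E_income > 1 ⇒ normal good, luxury.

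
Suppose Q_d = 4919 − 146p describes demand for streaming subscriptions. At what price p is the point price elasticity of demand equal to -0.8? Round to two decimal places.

Ed = −146p/(4919 − 146p). Set this equal to -0.8:
146p = 0.8·(4919 − 146p) ⇒ 146p(1 + 0.8) = 0.8·4919
p = 0.8·4919 / (146·1.8) = 14.9741…

14.97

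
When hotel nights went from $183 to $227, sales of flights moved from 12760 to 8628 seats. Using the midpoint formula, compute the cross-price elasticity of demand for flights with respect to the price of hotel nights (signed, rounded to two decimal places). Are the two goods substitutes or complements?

-1.80; complements

%ΔQ_{flights} = (8628 − 12760)/avg = -4132/10694 = -0.386384…
%ΔP_{hotel nights} = (227 − 183)/avg = 44/205 = 0.214634…
E_cross = (-4132/10694) / (44/205) = -1.8002…
E_cross < 0 ⇒ the goods are complements.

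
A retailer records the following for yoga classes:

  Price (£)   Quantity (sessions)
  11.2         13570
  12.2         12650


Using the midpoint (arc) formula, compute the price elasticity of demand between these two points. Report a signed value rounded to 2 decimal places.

-0.82

%ΔQ = (12650 − 13570) / [(13570 + 12650)/2] = -920/13110 = -0.070175…
%ΔP = (12.2 − 11.2) / [(11.2 + 12.2)/2] = 1/11.7 = 0.085470…
Arc Ed = %ΔQ / %ΔP = (-920/13110) / (1/11.7) = -0.8210…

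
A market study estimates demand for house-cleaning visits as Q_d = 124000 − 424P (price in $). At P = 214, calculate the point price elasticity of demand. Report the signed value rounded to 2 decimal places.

dQ_d/dP = −424. At P = 214, Q_d = 124000 − 424(214) = 33264.
Ed = (dQ_d/dP)·(P/Q_d) = −424 × (214/33264) = -2.7277…

-2.73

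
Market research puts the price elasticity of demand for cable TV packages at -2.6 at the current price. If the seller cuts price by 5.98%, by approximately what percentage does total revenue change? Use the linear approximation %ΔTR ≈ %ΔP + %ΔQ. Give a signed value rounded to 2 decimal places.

%ΔQ ≈ Ed × %ΔP = (-2.6) × (-5.98%) = +15.5480%
%ΔTR ≈ %ΔP + %ΔQ = (-5.98%) + (+15.5480%) = +9.5680%

+9.57%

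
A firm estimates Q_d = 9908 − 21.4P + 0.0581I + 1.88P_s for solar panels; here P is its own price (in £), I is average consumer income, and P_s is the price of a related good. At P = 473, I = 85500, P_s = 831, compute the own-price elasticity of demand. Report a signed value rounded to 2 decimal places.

-1.60

At the given values, Q_d = 9908 − 21.4(473) + 0.0581(85500) + 1.88(831) = 6315.63.
∂Q_d/∂P = −21.4.
E = (-21.4) × (473/6315.63) = -1.6027…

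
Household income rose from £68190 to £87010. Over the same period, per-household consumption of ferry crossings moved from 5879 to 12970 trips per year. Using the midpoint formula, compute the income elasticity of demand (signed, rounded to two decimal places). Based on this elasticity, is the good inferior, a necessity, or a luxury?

3.10; luxury

%ΔQ = (12970 − 5879)/[( 5879 + 12970)/2] = 7091/9424.5 = 0.752400…
%ΔIncome = (87010 − 68190)/[( 68190 + 87010)/2] = 18820/77600 = 0.242525…
E_income = (7091/9424.5) / (18820/77600) = 3.1023…
E_income > 1 ⇒ normal good, luxury.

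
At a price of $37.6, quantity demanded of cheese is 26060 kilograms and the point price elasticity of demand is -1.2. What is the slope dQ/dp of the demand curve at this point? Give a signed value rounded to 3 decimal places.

Ed = (dQ/dp)·(p/Q) ⇒ dQ/dp = Ed·Q/p = (-1.2)·26060/37.6 = -831.70212…

-831.702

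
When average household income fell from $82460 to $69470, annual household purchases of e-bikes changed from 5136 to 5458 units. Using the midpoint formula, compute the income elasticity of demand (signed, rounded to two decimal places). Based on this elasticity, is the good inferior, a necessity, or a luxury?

%ΔQ = (5458 − 5136)/[( 5136 + 5458)/2] = 322/5297 = 0.060789…
%ΔIncome = (69470 − 82460)/[( 82460 + 69470)/2] = -12990/75965 = -0.170999…
E_income = (322/5297) / (-12990/75965) = -0.3554…
E_income < 0 ⇒ inferior good.

-0.36; inferior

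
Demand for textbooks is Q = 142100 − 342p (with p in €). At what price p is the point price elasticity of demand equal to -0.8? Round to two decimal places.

Ed = −342p/(142100 − 342p). Set this equal to -0.8:
342p = 0.8·(142100 − 342p) ⇒ 342p(1 + 0.8) = 0.8·142100
p = 0.8·142100 / (342·1.8) = 184.6653…

184.67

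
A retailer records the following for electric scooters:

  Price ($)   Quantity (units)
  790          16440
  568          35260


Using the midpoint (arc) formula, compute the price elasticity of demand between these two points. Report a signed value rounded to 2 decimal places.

%ΔQ = (35260 − 16440) / [(16440 + 35260)/2] = 18820/25850 = 0.728046…
%ΔP = (568 − 790) / [(790 + 568)/2] = -222/679 = -0.326951…
Arc Ed = %ΔQ / %ΔP = (18820/25850) / (-222/679) = -2.2267…

-2.23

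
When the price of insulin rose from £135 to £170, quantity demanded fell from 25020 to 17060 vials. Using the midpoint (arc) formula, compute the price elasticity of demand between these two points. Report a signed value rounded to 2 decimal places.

-1.65

%ΔQ = (17060 − 25020) / [(25020 + 17060)/2] = -7960/21040 = -0.378326…
%ΔP = (170 − 135) / [(135 + 170)/2] = 35/152.5 = 0.229508…
Arc Ed = %ΔQ / %ΔP = (-7960/21040) / (35/152.5) = -1.6484…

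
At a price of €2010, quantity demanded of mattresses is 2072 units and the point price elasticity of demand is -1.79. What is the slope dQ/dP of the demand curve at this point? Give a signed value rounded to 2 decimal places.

-1.85

Ed = (dQ/dP)·(P/Q) ⇒ dQ/dP = Ed·Q/P = (-1.79)·2072/2010 = -1.8452…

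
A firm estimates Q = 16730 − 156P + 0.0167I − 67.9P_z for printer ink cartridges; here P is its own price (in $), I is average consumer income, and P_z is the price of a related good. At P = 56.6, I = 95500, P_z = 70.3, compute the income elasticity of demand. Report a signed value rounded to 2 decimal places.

At the given values, Q = 16730 − 156(56.6) + 0.0167(95500) − 67.9(70.3) = 4721.88.
∂Q/∂I = 0.0167.
E = (0.0167) × (95500/4721.88) = 0.3377…

0.34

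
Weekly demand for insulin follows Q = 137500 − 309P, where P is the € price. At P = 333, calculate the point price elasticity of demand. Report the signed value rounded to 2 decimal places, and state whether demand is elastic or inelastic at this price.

dQ/dP = −309. At P = 333, Q = 137500 − 309(333) = 34603.
Ed = (dQ/dP)·(P/Q) = −309 × (333/34603) = -2.9736…
|Ed| = 2.97 > 1, so demand is elastic.

-2.97; elastic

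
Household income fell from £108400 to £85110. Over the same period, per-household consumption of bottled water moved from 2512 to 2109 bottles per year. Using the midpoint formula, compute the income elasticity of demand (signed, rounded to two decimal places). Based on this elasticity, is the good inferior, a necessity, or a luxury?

%ΔQ = (2109 − 2512)/[( 2512 + 2109)/2] = -403/2310.5 = -0.174421…
%ΔIncome = (85110 − 108400)/[( 108400 + 85110)/2] = -23290/96755 = -0.240711…
E_income = (-403/2310.5) / (-23290/96755) = 0.7246…
0 < E_income < 1 ⇒ normal good, necessity.

0.72; necessity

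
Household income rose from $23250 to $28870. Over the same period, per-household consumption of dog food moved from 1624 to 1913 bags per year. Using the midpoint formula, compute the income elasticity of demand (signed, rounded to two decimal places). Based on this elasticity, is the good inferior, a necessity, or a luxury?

%ΔQ = (1913 − 1624)/[( 1624 + 1913)/2] = 289/1768.5 = 0.163415…
%ΔIncome = (28870 − 23250)/[( 23250 + 28870)/2] = 5620/26060 = 0.215656…
E_income = (289/1768.5) / (5620/26060) = 0.7577…
0 < E_income < 1 ⇒ normal good, necessity.

0.76; necessity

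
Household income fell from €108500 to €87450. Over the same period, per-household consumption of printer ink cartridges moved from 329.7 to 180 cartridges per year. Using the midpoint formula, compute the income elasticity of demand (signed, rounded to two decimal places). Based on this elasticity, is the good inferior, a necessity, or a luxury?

%ΔQ = (180 − 329.7)/[( 329.7 + 180)/2] = -149.7/254.85 = -0.587404…
%ΔIncome = (87450 − 108500)/[( 108500 + 87450)/2] = -21050/97975 = -0.214850…
E_income = (-149.7/254.85) / (-21050/97975) = 2.7340…
E_income > 1 ⇒ normal good, luxury.

2.73; luxury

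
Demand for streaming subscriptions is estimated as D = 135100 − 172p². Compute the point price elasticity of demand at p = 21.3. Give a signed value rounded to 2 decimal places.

dD/dp = −2·172·p = -7327.2. At p = 21.3, D = 57065.32.
Ed = (dD/dp)·(p/D) = (-7327.2) × (21.3/57065.32) = -2.7349…

-2.73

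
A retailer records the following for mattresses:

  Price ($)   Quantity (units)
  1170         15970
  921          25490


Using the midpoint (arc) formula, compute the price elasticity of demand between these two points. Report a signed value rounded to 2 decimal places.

%ΔQ = (25490 − 15970) / [(15970 + 25490)/2] = 9520/20730 = 0.459237…
%ΔP = (921 − 1170) / [(1170 + 921)/2] = -249/1045.5 = -0.238163…
Arc Ed = %ΔQ / %ΔP = (9520/20730) / (-249/1045.5) = -1.9282…

-1.93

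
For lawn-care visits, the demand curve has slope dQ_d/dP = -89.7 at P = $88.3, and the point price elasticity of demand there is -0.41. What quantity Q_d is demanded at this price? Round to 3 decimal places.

19318.317

Ed = (dQ_d/dP)·(P/Q_d) ⇒ Q_d = (dQ_d/dP)·P/Ed = (-89.7)·88.3/(-0.41) = 19318.31707…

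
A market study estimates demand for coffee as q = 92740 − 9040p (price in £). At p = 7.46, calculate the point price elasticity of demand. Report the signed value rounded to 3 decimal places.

dq/dp = −9040. At p = 7.46, q = 92740 − 9040(7.46) = 25301.6.
Ed = (dq/dp)·(p/q) = −9040 × (7.46/25301.6) = -2.66538…

-2.665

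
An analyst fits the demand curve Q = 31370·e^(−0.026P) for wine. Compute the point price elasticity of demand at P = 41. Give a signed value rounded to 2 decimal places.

-1.07

dQ/dP = −0.026·Q = -280.886. At P = 41, Q = 10803.3.
Ed = (dQ/dP)·(P/Q) = (-280.886) × (41/10803.3) = -1.066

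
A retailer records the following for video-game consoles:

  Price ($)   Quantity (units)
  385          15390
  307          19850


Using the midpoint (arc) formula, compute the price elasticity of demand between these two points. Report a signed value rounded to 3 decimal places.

-1.123

%ΔQ = (19850 − 15390) / [(15390 + 19850)/2] = 4460/17620 = 0.253121…
%ΔP = (307 − 385) / [(385 + 307)/2] = -78/346 = -0.225433…
Arc Ed = %ΔQ / %ΔP = (4460/17620) / (-78/346) = -1.12282…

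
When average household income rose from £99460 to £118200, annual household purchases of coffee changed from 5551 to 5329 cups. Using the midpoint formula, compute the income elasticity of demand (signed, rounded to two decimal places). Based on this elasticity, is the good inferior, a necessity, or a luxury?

-0.24; inferior

%ΔQ = (5329 − 5551)/[( 5551 + 5329)/2] = -222/5440 = -0.040808…
%ΔIncome = (118200 − 99460)/[( 99460 + 118200)/2] = 18740/108830 = 0.172195…
E_income = (-222/5440) / (18740/108830) = -0.2369…
E_income < 0 ⇒ inferior good.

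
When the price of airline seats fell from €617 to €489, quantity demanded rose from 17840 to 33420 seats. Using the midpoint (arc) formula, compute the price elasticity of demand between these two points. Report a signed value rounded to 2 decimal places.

-2.63

%ΔQ = (33420 − 17840) / [(17840 + 33420)/2] = 15580/25630 = 0.607881…
%ΔP = (489 − 617) / [(617 + 489)/2] = -128/553 = -0.231464…
Arc Ed = %ΔQ / %ΔP = (15580/25630) / (-128/553) = -2.6262…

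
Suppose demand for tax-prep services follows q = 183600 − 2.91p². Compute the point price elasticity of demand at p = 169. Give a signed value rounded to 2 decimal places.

dq/dp = −2·2.91·p = -983.58. At p = 169, q = 100487.49.
Ed = (dq/dp)·(p/q) = (-983.58) × (169/100487.49) = -1.6541…

-1.65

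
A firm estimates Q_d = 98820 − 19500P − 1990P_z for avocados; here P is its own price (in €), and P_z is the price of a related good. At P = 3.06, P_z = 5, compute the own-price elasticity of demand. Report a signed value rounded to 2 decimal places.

At the given values, Q_d = 98820 − 19500(3.06) − 1990(5) = 29200.
∂Q_d/∂P = −19500.
E = (-19500) × (3.06/29200) = -2.0434…

-2.04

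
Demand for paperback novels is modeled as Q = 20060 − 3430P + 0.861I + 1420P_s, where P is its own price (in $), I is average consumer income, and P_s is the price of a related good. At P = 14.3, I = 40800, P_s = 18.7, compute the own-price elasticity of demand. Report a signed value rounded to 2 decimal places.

-1.50

At the given values, Q = 20060 − 3430(14.3) + 0.861(40800) + 1420(18.7) = 32693.8.
∂Q/∂P = −3430.
E = (-3430) × (14.3/32693.8) = -1.5002…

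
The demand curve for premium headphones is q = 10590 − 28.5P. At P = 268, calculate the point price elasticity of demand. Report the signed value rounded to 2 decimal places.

dq/dP = −28.5. At P = 268, q = 10590 − 28.5(268) = 2952.
Ed = (dq/dP)·(P/q) = −28.5 × (268/2952) = -2.5873…

-2.59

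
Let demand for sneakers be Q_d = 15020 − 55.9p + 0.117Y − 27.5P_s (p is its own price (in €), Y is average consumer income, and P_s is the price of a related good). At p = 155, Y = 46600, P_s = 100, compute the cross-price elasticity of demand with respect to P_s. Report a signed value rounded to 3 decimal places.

At the given values, Q_d = 15020 − 55.9(155) + 0.117(46600) − 27.5(100) = 9057.7.
∂Q_d/∂P_s = -27.5.
E = (-27.5) × (100/9057.7) = -0.30360…

-0.304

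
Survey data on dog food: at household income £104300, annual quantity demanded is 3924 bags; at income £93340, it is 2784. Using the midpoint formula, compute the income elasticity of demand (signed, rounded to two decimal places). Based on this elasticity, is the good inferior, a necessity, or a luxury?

3.06; luxury

%ΔQ = (2784 − 3924)/[( 3924 + 2784)/2] = -1140/3354 = -0.339892…
%ΔIncome = (93340 − 104300)/[( 104300 + 93340)/2] = -10960/98820 = -0.110908…
E_income = (-1140/3354) / (-10960/98820) = 3.0646…
E_income > 1 ⇒ normal good, luxury.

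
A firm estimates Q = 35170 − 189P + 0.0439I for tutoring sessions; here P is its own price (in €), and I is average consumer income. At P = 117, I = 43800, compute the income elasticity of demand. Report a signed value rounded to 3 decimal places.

At the given values, Q = 35170 − 189(117) + 0.0439(43800) = 14979.82.
∂Q/∂I = 0.0439.
E = (0.0439) × (43800/14979.82) = 0.12836…

0.128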